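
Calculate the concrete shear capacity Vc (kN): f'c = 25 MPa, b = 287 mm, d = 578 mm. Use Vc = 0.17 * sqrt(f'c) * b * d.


Vc = 0.17 * sqrt(25) * 287 * 578 / 1000
= 141.0 kN

141.0


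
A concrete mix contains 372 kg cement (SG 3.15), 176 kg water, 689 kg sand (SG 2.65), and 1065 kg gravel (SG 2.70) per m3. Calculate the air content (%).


Vol cement = 372 / (3.15 * 1000) = 0.118095 m3
Vol water = 176 / 1000 = 0.176 m3
Vol sand = 689 / (2.65 * 1000) = 0.26 m3
Vol gravel = 1065 / (2.70 * 1000) = 0.394444 m3
Total solid + water volume = 0.94854 m3
Air = (1 - 0.94854) * 100 = 5.15%

5.15


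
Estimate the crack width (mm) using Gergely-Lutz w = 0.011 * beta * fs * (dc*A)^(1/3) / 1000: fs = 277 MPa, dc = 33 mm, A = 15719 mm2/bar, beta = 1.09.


w = 0.011 * beta * fs * (dc * A)^(1/3) / 1000
= 0.011 * 1.09 * 277 * (33 * 15719)^(1/3) / 1000
= 0.267 mm

0.267


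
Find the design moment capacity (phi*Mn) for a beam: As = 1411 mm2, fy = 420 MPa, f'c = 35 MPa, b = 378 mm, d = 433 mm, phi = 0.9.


a = As * fy / (0.85 * f'c * b)
= 1411 * 420 / (0.85 * 35 * 378)
= 52.6984 mm
Mn = As * fy * (d - a/2) / 10^6
= 240.9894 kN-m
phi*Mn = 0.9 * 240.9894 = 216.89 kN-m

216.89


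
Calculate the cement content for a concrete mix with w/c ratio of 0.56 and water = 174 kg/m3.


Cement = water / (w/c)
= 174 / 0.56
= 310.7 kg/m3

310.7


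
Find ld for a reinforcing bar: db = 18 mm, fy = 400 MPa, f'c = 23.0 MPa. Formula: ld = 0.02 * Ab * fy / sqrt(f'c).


Ab = pi * 18^2 / 4 = 254.469 mm2
ld = 0.02 * 254.469 * 400 / sqrt(23.0)
= 424.5 mm

424.5


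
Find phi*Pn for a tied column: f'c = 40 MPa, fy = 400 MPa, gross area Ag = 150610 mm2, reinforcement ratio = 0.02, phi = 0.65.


Ast = rho * Ag = 0.02 * 150610 = 3012.2 mm2
phi*Pn = 0.65 * 0.80 * (0.85 * 40 * (150610 - 3012.2) + 400 * 3012.2) / 1000
= 3236.07 kN

3236.07


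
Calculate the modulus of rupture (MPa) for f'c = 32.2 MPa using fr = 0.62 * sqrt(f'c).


fr = 0.62 * sqrt(32.2)
= 3.518 MPa

3.518


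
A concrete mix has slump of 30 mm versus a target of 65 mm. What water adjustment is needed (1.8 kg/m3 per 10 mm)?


Difference = 65 - 30 = 35 mm
Water adjustment = 35 * 1.8 / 10 = 6.3 kg/m3

6.3


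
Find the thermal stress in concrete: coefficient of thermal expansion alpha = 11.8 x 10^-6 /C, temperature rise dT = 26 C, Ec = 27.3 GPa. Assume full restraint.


sigma = alpha * dT * Ec
= 11.8e-6 * 26 * 27.3 * 1000
= 8.376 MPa

8.376


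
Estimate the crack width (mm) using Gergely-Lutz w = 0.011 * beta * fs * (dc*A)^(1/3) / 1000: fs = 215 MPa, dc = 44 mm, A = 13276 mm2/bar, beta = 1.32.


w = 0.011 * beta * fs * (dc * A)^(1/3) / 1000
= 0.011 * 1.32 * 215 * (44 * 13276)^(1/3) / 1000
= 0.261 mm

0.261


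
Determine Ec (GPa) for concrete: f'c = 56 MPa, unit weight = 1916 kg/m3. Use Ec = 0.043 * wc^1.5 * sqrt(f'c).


Ec = 0.043 * 1916^1.5 * sqrt(56) / 1000
= 26.99 GPa

26.99


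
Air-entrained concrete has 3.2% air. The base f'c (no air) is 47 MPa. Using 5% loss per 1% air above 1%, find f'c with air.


Strength loss = (3.2 - 1) * 5 = 11.0%
f'c = 47 * (1 - 11.0/100)
= 41.83 MPa

41.83


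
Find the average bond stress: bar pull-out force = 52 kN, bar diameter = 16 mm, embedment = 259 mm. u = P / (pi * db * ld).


u = P / (pi * db * ld)
= 52 * 1000 / (pi * 16 * 259)
= 3.994 MPa

3.994


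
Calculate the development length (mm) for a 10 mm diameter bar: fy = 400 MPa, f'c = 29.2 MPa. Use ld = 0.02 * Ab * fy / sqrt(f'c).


Ab = pi * 10^2 / 4 = 78.54 mm2
ld = 0.02 * 78.54 * 400 / sqrt(29.2)
= 116.3 mm

116.3


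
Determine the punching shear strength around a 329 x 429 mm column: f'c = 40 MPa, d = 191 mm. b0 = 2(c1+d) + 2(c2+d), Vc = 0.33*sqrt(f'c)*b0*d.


b0 = 2*(329 + 191) + 2*(429 + 191) = 2280 mm
Vc = 0.33 * sqrt(40) * 2280 * 191 / 1000
= 908.89 kN

908.89


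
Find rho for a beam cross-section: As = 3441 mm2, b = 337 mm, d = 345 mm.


rho = As / (b * d)
= 3441 / (337 * 345)
= 0.0296

0.0296


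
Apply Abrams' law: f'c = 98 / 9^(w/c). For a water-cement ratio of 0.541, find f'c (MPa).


f'c = 98 / 9^0.541
= 98 / 3.283
= 29.85 MPa

29.85


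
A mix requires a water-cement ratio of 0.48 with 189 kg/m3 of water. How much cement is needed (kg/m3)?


Cement = water / (w/c)
= 189 / 0.48
= 393.8 kg/m3

393.8


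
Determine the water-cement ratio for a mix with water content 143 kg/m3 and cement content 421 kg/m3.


w/c = water / cement
w/c = 143 / 421 = 0.34

0.34


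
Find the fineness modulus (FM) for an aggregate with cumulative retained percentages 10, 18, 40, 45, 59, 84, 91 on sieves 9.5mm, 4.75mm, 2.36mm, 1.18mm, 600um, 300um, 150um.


FM = sum(cumulative % retained) / 100
= 347 / 100
= 3.47

3.47


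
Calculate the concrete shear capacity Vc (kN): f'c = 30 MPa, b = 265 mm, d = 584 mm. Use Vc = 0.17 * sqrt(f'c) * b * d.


Vc = 0.17 * sqrt(30) * 265 * 584 / 1000
= 144.1 kN

144.1


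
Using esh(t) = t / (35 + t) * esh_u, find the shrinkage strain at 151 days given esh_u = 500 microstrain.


esh(151) = 151 / (35 + 151) * 500
= 151 / 186 * 500
= 405.9 microstrain

405.9


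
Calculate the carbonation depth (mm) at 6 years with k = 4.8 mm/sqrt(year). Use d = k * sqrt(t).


depth = k * sqrt(t)
= 4.8 * sqrt(6)
= 11.76 mm

11.76


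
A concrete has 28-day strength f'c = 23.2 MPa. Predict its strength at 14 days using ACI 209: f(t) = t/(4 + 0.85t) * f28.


f(14) = 14 / (4 + 0.85 * 14) * 23.2
= 14 / 15.9 * 23.2
= 20.43 MPa

20.43


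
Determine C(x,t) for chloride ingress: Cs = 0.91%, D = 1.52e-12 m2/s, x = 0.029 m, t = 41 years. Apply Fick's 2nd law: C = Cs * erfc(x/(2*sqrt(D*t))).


t_seconds = 41 * 365.25 * 24 * 3600 = 1293861600.0 s
arg = 0.029 / (2 * sqrt(1.52e-12 * 1293861600.0))
= 0.327
erfc(0.327) = 0.6438
C = 0.91 * 0.6438 = 0.5859%

0.5859


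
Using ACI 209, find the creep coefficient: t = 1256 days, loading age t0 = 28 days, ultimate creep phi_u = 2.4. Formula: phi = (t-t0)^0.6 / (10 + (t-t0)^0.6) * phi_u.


dt = 1256 - 28 = 1228
phi = 1228^0.6 / (10 + 1228^0.6) * 2.4
= 2.105

2.105


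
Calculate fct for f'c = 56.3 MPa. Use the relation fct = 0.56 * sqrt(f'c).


fct = 0.56 * sqrt(56.3)
= 0.56 * 7.503
= 4.202 MPa

4.202


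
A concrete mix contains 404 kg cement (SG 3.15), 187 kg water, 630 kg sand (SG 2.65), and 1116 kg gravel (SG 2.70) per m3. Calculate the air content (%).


Vol cement = 404 / (3.15 * 1000) = 0.128254 m3
Vol water = 187 / 1000 = 0.187 m3
Vol sand = 630 / (2.65 * 1000) = 0.237736 m3
Vol gravel = 1116 / (2.70 * 1000) = 0.413333 m3
Total solid + water volume = 0.966323 m3
Air = (1 - 0.966323) * 100 = 3.37%

3.37


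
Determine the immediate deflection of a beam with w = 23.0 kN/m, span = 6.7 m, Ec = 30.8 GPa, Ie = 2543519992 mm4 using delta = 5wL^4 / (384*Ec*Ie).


Convert: L = 6.7 m = 6700 mm, Ec = 30.8 GPa = 30800 MPa
delta = 5 * 23.0 * 6700^4 / (384 * 30800 * 2543519992)
= 7.7 mm

7.7


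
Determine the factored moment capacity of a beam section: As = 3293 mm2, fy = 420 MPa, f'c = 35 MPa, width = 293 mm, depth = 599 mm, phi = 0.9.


a = As * fy / (0.85 * f'c * b)
= 3293 * 420 / (0.85 * 35 * 293)
= 158.6669 mm
Mn = As * fy * (d - a/2) / 10^6
= 718.73 kN-m
phi*Mn = 0.9 * 718.73 = 646.86 kN-m

646.86


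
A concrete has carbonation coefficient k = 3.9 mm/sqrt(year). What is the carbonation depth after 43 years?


depth = k * sqrt(t)
= 3.9 * sqrt(43)
= 25.57 mm

25.57


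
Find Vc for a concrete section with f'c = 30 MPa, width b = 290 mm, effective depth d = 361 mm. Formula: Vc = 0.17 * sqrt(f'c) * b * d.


Vc = 0.17 * sqrt(30) * 290 * 361 / 1000
= 97.48 kN

97.48


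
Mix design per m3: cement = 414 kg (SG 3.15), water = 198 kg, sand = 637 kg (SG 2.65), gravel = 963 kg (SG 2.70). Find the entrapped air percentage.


Vol cement = 414 / (3.15 * 1000) = 0.131429 m3
Vol water = 198 / 1000 = 0.198 m3
Vol sand = 637 / (2.65 * 1000) = 0.240377 m3
Vol gravel = 963 / (2.70 * 1000) = 0.356667 m3
Total solid + water volume = 0.926473 m3
Air = (1 - 0.926473) * 100 = 7.35%

7.35


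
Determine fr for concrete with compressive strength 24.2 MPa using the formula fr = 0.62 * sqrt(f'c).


fr = 0.62 * sqrt(24.2)
= 3.05 MPa

3.05


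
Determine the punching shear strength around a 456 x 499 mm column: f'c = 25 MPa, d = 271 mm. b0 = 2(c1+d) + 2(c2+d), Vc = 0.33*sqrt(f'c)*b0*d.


b0 = 2*(456 + 271) + 2*(499 + 271) = 2994 mm
Vc = 0.33 * sqrt(25) * 2994 * 271 / 1000
= 1338.77 kN

1338.77


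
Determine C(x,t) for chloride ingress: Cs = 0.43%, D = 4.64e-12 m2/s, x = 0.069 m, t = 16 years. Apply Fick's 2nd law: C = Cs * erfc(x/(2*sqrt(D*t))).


t_seconds = 16 * 365.25 * 24 * 3600 = 504921600.0 s
arg = 0.069 / (2 * sqrt(4.64e-12 * 504921600.0))
= 0.7128
erfc(0.7128) = 0.3135
C = 0.43 * 0.3135 = 0.1348%

0.1348


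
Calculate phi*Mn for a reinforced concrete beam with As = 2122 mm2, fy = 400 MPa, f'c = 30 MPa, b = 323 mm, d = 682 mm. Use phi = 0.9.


a = As * fy / (0.85 * f'c * b)
= 2122 * 400 / (0.85 * 30 * 323)
= 103.0535 mm
Mn = As * fy * (d - a/2) / 10^6
= 535.1457 kN-m
phi*Mn = 0.9 * 535.1457 = 481.63 kN-m

481.63


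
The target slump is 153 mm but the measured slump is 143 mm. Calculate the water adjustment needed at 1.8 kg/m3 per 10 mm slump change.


Difference = 153 - 143 = 10 mm
Water adjustment = 10 * 1.8 / 10 = 1.8 kg/m3

1.8


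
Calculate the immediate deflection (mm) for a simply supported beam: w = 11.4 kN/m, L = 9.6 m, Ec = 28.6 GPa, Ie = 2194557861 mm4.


Convert: L = 9.6 m = 9600 mm, Ec = 28.6 GPa = 28600 MPa
delta = 5 * 11.4 * 9600^4 / (384 * 28600 * 2194557861)
= 20.09 mm

20.09


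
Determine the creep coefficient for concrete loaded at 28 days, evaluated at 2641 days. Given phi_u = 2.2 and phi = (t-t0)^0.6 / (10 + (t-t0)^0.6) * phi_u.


dt = 2641 - 28 = 2613
phi = 2613^0.6 / (10 + 2613^0.6) * 2.2
= 2.02

2.02


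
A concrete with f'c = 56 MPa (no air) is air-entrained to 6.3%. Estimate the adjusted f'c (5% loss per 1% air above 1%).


Strength loss = (6.3 - 1) * 5 = 26.5%
f'c = 56 * (1 - 26.5/100)
= 41.16 MPa

41.16


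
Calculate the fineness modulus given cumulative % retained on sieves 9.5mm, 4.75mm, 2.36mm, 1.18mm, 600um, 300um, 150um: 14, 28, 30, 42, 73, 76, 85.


FM = sum(cumulative % retained) / 100
= 348 / 100
= 3.48

3.48


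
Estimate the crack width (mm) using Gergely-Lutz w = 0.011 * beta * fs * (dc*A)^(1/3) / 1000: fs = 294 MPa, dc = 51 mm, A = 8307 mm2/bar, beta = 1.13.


w = 0.011 * beta * fs * (dc * A)^(1/3) / 1000
= 0.011 * 1.13 * 294 * (51 * 8307)^(1/3) / 1000
= 0.274 mm

0.274


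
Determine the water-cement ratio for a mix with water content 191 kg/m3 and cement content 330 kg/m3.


w/c = water / cement
w/c = 191 / 330 = 0.579

0.579


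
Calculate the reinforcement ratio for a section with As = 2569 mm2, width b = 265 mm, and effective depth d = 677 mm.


rho = As / (b * d)
= 2569 / (265 * 677)
= 0.0143

0.0143


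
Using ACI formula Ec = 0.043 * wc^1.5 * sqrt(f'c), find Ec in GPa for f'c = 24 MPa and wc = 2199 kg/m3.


Ec = 0.043 * 2199^1.5 * sqrt(24) / 1000
= 21.72 GPa

21.72


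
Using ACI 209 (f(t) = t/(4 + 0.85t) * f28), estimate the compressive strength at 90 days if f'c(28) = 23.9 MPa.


f(90) = 90 / (4 + 0.85 * 90) * 23.9
= 90 / 80.5 * 23.9
= 26.72 MPa

26.72


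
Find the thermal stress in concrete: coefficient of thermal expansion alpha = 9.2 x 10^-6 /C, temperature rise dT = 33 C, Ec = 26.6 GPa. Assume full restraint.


sigma = alpha * dT * Ec
= 9.2e-6 * 33 * 26.6 * 1000
= 8.076 MPa

8.076


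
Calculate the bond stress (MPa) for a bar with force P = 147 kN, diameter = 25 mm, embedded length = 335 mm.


u = P / (pi * db * ld)
= 147 * 1000 / (pi * 25 * 335)
= 5.587 MPa

5.587


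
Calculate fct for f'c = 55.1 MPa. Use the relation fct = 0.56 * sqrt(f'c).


fct = 0.56 * sqrt(55.1)
= 0.56 * 7.423
= 4.157 MPa

4.157


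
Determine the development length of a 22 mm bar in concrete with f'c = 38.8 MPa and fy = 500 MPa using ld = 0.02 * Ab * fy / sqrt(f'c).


Ab = pi * 22^2 / 4 = 380.133 mm2
ld = 0.02 * 380.133 * 500 / sqrt(38.8)
= 610.3 mm

610.3


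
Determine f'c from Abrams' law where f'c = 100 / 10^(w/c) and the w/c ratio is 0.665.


f'c = 100 / 10^0.665
= 100 / 4.624
= 21.63 MPa

21.63


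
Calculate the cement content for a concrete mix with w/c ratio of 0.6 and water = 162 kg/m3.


Cement = water / (w/c)
= 162 / 0.6
= 270.0 kg/m3

270.0


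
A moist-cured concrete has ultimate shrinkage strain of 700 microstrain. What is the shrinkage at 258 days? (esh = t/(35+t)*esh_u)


esh(258) = 258 / (35 + 258) * 700
= 258 / 293 * 700
= 616.4 microstrain

616.4


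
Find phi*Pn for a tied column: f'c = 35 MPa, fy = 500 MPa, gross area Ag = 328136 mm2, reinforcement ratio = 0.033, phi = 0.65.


Ast = rho * Ag = 0.033 * 328136 = 10828.488 mm2
phi*Pn = 0.65 * 0.80 * (0.85 * 35 * (328136 - 10828.488) + 500 * 10828.488) / 1000
= 7724.15 kN

7724.15


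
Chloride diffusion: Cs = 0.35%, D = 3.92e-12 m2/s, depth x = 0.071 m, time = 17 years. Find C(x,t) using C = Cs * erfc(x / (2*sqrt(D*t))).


t_seconds = 17 * 365.25 * 24 * 3600 = 536479200.0 s
arg = 0.071 / (2 * sqrt(3.92e-12 * 536479200.0))
= 0.7741
erfc(0.7741) = 0.2736
C = 0.35 * 0.2736 = 0.0958%

0.0958


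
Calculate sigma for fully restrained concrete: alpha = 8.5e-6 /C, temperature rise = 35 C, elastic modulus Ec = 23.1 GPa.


sigma = alpha * dT * Ec
= 8.5e-6 * 35 * 23.1 * 1000
= 6.872 MPa

6.872


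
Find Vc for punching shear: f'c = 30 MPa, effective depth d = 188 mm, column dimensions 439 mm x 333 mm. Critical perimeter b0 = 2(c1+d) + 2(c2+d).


b0 = 2*(439 + 188) + 2*(333 + 188) = 2296 mm
Vc = 0.33 * sqrt(30) * 2296 * 188 / 1000
= 780.2 kN

780.2


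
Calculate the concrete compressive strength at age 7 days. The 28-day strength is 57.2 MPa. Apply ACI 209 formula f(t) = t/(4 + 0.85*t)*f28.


f(7) = 7 / (4 + 0.85 * 7) * 57.2
= 7 / 9.95 * 57.2
= 40.24 MPa

40.24


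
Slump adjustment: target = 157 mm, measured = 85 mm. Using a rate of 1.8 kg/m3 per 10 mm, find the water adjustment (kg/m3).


Difference = 157 - 85 = 72 mm
Water adjustment = 72 * 1.8 / 10 = 13.0 kg/m3

13.0


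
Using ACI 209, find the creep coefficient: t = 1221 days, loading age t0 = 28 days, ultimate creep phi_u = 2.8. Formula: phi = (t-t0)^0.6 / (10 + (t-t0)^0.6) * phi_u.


dt = 1221 - 28 = 1193
phi = 1193^0.6 / (10 + 1193^0.6) * 2.8
= 2.451

2.451


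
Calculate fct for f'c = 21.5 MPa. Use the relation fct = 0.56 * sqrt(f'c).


fct = 0.56 * sqrt(21.5)
= 0.56 * 4.637
= 2.597 MPa

2.597


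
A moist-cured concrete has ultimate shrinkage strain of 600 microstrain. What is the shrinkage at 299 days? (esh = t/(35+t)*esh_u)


esh(299) = 299 / (35 + 299) * 600
= 299 / 334 * 600
= 537.1 microstrain

537.1


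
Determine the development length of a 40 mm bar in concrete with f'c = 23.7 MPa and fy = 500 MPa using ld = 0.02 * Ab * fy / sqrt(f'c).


Ab = pi * 40^2 / 4 = 1256.637 mm2
ld = 0.02 * 1256.637 * 500 / sqrt(23.7)
= 2581.3 mm

2581.3


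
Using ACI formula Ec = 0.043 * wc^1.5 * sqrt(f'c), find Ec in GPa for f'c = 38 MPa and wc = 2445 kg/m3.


Ec = 0.043 * 2445^1.5 * sqrt(38) / 1000
= 32.05 GPa

32.05


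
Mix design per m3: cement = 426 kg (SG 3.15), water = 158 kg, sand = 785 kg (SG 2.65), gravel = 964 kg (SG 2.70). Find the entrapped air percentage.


Vol cement = 426 / (3.15 * 1000) = 0.135238 m3
Vol water = 158 / 1000 = 0.158 m3
Vol sand = 785 / (2.65 * 1000) = 0.296226 m3
Vol gravel = 964 / (2.70 * 1000) = 0.357037 m3
Total solid + water volume = 0.946502 m3
Air = (1 - 0.946502) * 100 = 5.35%

5.35


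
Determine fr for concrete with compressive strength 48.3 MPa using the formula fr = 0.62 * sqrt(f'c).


fr = 0.62 * sqrt(48.3)
= 4.309 MPa

4.309


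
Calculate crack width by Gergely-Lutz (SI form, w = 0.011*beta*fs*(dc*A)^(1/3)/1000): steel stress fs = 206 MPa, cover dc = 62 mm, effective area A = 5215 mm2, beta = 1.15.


w = 0.011 * beta * fs * (dc * A)^(1/3) / 1000
= 0.011 * 1.15 * 206 * (62 * 5215)^(1/3) / 1000
= 0.179 mm

0.179


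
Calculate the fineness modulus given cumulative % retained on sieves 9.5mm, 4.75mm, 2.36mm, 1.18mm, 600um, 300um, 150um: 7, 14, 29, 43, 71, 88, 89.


FM = sum(cumulative % retained) / 100
= 341 / 100
= 3.41

3.41


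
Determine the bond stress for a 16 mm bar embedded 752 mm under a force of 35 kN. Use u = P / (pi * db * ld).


u = P / (pi * db * ld)
= 35 * 1000 / (pi * 16 * 752)
= 0.926 MPa

0.926


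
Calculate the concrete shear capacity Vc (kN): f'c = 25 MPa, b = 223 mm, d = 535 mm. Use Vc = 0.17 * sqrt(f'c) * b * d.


Vc = 0.17 * sqrt(25) * 223 * 535 / 1000
= 101.41 kN

101.41


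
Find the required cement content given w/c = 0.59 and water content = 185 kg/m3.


Cement = water / (w/c)
= 185 / 0.59
= 313.6 kg/m3

313.6


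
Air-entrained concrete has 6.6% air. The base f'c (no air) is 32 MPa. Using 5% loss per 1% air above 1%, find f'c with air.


Strength loss = (6.6 - 1) * 5 = 28.0%
f'c = 32 * (1 - 28.0/100)
= 23.04 MPa

23.04


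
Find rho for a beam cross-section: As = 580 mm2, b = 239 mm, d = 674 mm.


rho = As / (b * d)
= 580 / (239 * 674)
= 0.0036

0.0036


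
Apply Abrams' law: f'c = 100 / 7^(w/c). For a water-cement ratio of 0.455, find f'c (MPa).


f'c = 100 / 7^0.455
= 100 / 2.424
= 41.26 MPa

41.26


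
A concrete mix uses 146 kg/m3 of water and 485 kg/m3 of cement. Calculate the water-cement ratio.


w/c = water / cement
w/c = 146 / 485 = 0.301

0.301


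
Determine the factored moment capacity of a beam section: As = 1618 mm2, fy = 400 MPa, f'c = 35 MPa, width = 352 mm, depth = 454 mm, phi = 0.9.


a = As * fy / (0.85 * f'c * b)
= 1618 * 400 / (0.85 * 35 * 352)
= 61.8029 mm
Mn = As * fy * (d - a/2) / 10^6
= 273.8294 kN-m
phi*Mn = 0.9 * 273.8294 = 246.45 kN-m

246.45


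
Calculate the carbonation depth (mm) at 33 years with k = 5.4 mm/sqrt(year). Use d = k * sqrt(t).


depth = k * sqrt(t)
= 5.4 * sqrt(33)
= 31.02 mm

31.02


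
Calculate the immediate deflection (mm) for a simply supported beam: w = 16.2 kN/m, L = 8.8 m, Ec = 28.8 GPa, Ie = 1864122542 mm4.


Convert: L = 8.8 m = 8800 mm, Ec = 28.8 GPa = 28800 MPa
delta = 5 * 16.2 * 8800^4 / (384 * 28800 * 1864122542)
= 23.56 mm

23.56


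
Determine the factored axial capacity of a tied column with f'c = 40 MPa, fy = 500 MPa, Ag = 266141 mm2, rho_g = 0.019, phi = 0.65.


Ast = rho * Ag = 0.019 * 266141 = 5056.679 mm2
phi*Pn = 0.65 * 0.80 * (0.85 * 40 * (266141 - 5056.679) + 500 * 5056.679) / 1000
= 5930.71 kN

5930.71


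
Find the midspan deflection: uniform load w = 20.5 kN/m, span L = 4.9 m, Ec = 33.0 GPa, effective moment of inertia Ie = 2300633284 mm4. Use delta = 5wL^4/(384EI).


Convert: L = 4.9 m = 4900 mm, Ec = 33.0 GPa = 33000 MPa
delta = 5 * 20.5 * 4900^4 / (384 * 33000 * 2300633284)
= 2.03 mm

2.03


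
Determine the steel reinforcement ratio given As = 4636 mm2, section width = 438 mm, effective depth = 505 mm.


rho = As / (b * d)
= 4636 / (438 * 505)
= 0.021

0.021


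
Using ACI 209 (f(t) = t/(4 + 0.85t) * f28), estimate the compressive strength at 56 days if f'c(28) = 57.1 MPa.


f(56) = 56 / (4 + 0.85 * 56) * 57.1
= 56 / 51.6 * 57.1
= 61.97 MPa

61.97


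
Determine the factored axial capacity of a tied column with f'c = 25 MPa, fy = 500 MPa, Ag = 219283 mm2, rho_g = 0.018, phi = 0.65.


Ast = rho * Ag = 0.018 * 219283 = 3947.094 mm2
phi*Pn = 0.65 * 0.80 * (0.85 * 25 * (219283 - 3947.094) + 500 * 3947.094) / 1000
= 3405.71 kN

3405.71


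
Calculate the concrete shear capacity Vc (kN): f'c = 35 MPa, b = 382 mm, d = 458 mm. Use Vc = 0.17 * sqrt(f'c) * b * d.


Vc = 0.17 * sqrt(35) * 382 * 458 / 1000
= 175.96 kN

175.96


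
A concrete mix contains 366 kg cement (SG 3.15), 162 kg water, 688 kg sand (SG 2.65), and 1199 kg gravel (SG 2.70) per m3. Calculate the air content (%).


Vol cement = 366 / (3.15 * 1000) = 0.11619 m3
Vol water = 162 / 1000 = 0.162 m3
Vol sand = 688 / (2.65 * 1000) = 0.259623 m3
Vol gravel = 1199 / (2.70 * 1000) = 0.444074 m3
Total solid + water volume = 0.981887 m3
Air = (1 - 0.981887) * 100 = 1.81%

1.81


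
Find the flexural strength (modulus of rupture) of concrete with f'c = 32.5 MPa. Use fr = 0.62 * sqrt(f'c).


fr = 0.62 * sqrt(32.5)
= 3.535 MPa

3.535


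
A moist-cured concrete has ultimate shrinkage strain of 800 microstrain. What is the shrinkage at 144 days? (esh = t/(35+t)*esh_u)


esh(144) = 144 / (35 + 144) * 800
= 144 / 179 * 800
= 643.6 microstrain

643.6


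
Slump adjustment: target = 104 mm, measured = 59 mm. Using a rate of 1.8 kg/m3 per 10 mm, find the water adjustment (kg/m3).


Difference = 104 - 59 = 45 mm
Water adjustment = 45 * 1.8 / 10 = 8.1 kg/m3

8.1


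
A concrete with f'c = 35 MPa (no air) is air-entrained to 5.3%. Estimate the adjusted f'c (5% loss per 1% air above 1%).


Strength loss = (5.3 - 1) * 5 = 21.5%
f'c = 35 * (1 - 21.5/100)
= 27.48 MPa

27.48


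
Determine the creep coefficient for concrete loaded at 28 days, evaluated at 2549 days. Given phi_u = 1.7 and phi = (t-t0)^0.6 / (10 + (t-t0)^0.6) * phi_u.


dt = 2549 - 28 = 2521
phi = 2521^0.6 / (10 + 2521^0.6) * 1.7
= 1.558

1.558


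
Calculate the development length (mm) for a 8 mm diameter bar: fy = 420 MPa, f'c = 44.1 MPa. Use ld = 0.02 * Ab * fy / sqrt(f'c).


Ab = pi * 8^2 / 4 = 50.265 mm2
ld = 0.02 * 50.265 * 420 / sqrt(44.1)
= 63.6 mm

63.6


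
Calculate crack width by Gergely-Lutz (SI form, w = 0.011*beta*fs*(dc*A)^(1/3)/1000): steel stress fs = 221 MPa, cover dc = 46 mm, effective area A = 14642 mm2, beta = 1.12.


w = 0.011 * beta * fs * (dc * A)^(1/3) / 1000
= 0.011 * 1.12 * 221 * (46 * 14642)^(1/3) / 1000
= 0.239 mm

0.239


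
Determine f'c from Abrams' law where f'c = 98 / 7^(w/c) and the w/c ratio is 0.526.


f'c = 98 / 7^0.526
= 98 / 2.783
= 35.21 MPa

35.21


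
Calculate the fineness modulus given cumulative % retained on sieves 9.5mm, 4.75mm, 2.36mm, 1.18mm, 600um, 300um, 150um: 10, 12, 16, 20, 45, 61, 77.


FM = sum(cumulative % retained) / 100
= 241 / 100
= 2.41

2.41


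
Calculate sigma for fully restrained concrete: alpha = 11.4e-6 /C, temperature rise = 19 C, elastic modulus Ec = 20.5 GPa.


sigma = alpha * dT * Ec
= 11.4e-6 * 19 * 20.5 * 1000
= 4.44 MPa

4.44


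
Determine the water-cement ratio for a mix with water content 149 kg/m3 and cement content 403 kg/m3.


w/c = water / cement
w/c = 149 / 403 = 0.37

0.37


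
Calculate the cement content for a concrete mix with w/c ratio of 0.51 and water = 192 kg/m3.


Cement = water / (w/c)
= 192 / 0.51
= 376.5 kg/m3

376.5


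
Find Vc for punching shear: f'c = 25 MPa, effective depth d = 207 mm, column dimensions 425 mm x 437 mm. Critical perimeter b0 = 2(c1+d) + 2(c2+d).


b0 = 2*(425 + 207) + 2*(437 + 207) = 2552 mm
Vc = 0.33 * sqrt(25) * 2552 * 207 / 1000
= 871.64 kN

871.64


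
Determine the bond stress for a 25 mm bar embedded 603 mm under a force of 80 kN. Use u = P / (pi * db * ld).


u = P / (pi * db * ld)
= 80 * 1000 / (pi * 25 * 603)
= 1.689 MPa

1.689


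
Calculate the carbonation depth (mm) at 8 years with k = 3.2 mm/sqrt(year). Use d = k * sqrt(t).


depth = k * sqrt(t)
= 3.2 * sqrt(8)
= 9.05 mm

9.05


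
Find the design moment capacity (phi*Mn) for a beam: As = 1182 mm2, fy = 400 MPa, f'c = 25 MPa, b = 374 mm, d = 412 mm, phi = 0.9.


a = As * fy / (0.85 * f'c * b)
= 1182 * 400 / (0.85 * 25 * 374)
= 59.4904 mm
Mn = As * fy * (d - a/2) / 10^6
= 180.7301 kN-m
phi*Mn = 0.9 * 180.7301 = 162.66 kN-m

162.66


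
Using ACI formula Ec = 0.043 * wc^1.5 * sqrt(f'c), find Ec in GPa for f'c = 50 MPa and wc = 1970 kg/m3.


Ec = 0.043 * 1970^1.5 * sqrt(50) / 1000
= 26.59 GPa

26.59


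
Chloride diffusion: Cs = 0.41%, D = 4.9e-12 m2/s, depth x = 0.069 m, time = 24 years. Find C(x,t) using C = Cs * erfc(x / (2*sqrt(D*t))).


t_seconds = 24 * 365.25 * 24 * 3600 = 757382400.0 s
arg = 0.069 / (2 * sqrt(4.9e-12 * 757382400.0))
= 0.5663
erfc(0.5663) = 0.4232
C = 0.41 * 0.4232 = 0.1735%

0.1735


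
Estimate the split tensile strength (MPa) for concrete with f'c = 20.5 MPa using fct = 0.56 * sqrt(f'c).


fct = 0.56 * sqrt(20.5)
= 0.56 * 4.528
= 2.536 MPa

2.536


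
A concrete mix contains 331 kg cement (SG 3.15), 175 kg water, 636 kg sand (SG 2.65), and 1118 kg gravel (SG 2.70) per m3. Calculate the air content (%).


Vol cement = 331 / (3.15 * 1000) = 0.105079 m3
Vol water = 175 / 1000 = 0.175 m3
Vol sand = 636 / (2.65 * 1000) = 0.24 m3
Vol gravel = 1118 / (2.70 * 1000) = 0.414074 m3
Total solid + water volume = 0.934153 m3
Air = (1 - 0.934153) * 100 = 6.58%

6.58


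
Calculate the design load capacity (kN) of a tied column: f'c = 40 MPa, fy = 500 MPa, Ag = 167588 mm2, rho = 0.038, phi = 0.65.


Ast = rho * Ag = 0.038 * 167588 = 6368.344 mm2
phi*Pn = 0.65 * 0.80 * (0.85 * 40 * (167588 - 6368.344) + 500 * 6368.344) / 1000
= 4506.13 kN

4506.13


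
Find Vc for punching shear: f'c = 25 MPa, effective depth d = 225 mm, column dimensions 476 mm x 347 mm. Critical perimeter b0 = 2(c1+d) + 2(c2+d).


b0 = 2*(476 + 225) + 2*(347 + 225) = 2546 mm
Vc = 0.33 * sqrt(25) * 2546 * 225 / 1000
= 945.2 kN

945.2


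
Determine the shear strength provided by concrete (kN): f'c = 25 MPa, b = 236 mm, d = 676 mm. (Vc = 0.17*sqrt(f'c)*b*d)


Vc = 0.17 * sqrt(25) * 236 * 676 / 1000
= 135.61 kN

135.61


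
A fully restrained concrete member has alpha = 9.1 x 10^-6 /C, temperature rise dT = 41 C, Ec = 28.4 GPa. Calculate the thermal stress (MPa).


sigma = alpha * dT * Ec
= 9.1e-6 * 41 * 28.4 * 1000
= 10.596 MPa

10.596


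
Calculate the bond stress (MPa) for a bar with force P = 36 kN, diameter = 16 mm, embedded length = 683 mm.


u = P / (pi * db * ld)
= 36 * 1000 / (pi * 16 * 683)
= 1.049 MPa

1.049


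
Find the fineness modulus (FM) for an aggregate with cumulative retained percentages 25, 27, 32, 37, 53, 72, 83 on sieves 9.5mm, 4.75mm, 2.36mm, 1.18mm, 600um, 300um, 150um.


FM = sum(cumulative % retained) / 100
= 329 / 100
= 3.29

3.29


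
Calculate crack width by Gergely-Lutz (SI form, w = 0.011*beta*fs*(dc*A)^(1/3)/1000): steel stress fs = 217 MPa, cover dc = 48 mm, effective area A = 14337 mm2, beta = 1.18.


w = 0.011 * beta * fs * (dc * A)^(1/3) / 1000
= 0.011 * 1.18 * 217 * (48 * 14337)^(1/3) / 1000
= 0.249 mm

0.249


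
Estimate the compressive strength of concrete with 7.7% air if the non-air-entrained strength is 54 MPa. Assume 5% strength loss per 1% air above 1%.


Strength loss = (7.7 - 1) * 5 = 33.5%
f'c = 54 * (1 - 33.5/100)
= 35.91 MPa

35.91


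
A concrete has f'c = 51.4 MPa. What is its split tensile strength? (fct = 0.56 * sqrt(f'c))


fct = 0.56 * sqrt(51.4)
= 0.56 * 7.169
= 4.015 MPa

4.015


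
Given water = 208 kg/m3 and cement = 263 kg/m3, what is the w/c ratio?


w/c = water / cement
w/c = 208 / 263 = 0.791

0.791


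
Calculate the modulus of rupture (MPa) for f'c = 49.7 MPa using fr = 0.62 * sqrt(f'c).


fr = 0.62 * sqrt(49.7)
= 4.371 MPa

4.371


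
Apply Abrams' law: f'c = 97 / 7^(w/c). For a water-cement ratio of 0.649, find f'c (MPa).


f'c = 97 / 7^0.649
= 97 / 3.536
= 27.43 MPa

27.43


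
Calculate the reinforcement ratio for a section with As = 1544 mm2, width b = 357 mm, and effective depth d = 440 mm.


rho = As / (b * d)
= 1544 / (357 * 440)
= 0.0098

0.0098


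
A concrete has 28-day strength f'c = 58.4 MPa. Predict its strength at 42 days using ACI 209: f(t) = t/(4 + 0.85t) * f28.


f(42) = 42 / (4 + 0.85 * 42) * 58.4
= 42 / 39.7 * 58.4
= 61.78 MPa

61.78


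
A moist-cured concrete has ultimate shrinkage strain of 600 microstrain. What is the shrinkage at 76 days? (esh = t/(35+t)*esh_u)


esh(76) = 76 / (35 + 76) * 600
= 76 / 111 * 600
= 410.8 microstrain

410.8


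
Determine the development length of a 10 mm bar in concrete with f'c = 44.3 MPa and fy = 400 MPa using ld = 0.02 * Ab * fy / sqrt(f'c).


Ab = pi * 10^2 / 4 = 78.54 mm2
ld = 0.02 * 78.54 * 400 / sqrt(44.3)
= 94.4 mm

94.4


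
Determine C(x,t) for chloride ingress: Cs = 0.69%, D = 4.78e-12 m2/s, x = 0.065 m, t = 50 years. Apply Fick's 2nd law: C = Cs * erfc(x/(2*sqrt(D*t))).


t_seconds = 50 * 365.25 * 24 * 3600 = 1577880000.0 s
arg = 0.065 / (2 * sqrt(4.78e-12 * 1577880000.0))
= 0.3742
erfc(0.3742) = 0.5966
C = 0.69 * 0.5966 = 0.4117%

0.4117


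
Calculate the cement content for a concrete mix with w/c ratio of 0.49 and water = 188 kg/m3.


Cement = water / (w/c)
= 188 / 0.49
= 383.7 kg/m3

383.7


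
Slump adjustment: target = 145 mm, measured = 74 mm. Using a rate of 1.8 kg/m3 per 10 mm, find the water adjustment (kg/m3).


Difference = 145 - 74 = 71 mm
Water adjustment = 71 * 1.8 / 10 = 12.8 kg/m3

12.8


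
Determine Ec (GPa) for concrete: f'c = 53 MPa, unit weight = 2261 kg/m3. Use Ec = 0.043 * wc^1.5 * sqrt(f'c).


Ec = 0.043 * 2261^1.5 * sqrt(53) / 1000
= 33.66 GPa

33.66


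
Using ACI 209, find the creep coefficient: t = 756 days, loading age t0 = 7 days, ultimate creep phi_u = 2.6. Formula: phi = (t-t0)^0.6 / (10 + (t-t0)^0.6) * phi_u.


dt = 756 - 7 = 749
phi = 749^0.6 / (10 + 749^0.6) * 2.6
= 2.188

2.188


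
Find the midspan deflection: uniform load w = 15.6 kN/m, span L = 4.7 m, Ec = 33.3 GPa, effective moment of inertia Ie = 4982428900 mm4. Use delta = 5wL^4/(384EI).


Convert: L = 4.7 m = 4700 mm, Ec = 33.3 GPa = 33300 MPa
delta = 5 * 15.6 * 4700^4 / (384 * 33300 * 4982428900)
= 0.6 mm

0.6


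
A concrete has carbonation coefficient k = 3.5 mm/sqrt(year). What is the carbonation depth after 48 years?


depth = k * sqrt(t)
= 3.5 * sqrt(48)
= 24.25 mm

24.25


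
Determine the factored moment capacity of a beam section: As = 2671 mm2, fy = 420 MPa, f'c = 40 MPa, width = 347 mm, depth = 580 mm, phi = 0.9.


a = As * fy / (0.85 * f'c * b)
= 2671 * 420 / (0.85 * 40 * 347)
= 95.0856 mm
Mn = As * fy * (d - a/2) / 10^6
= 597.3211 kN-m
phi*Mn = 0.9 * 597.3211 = 537.59 kN-m

537.59


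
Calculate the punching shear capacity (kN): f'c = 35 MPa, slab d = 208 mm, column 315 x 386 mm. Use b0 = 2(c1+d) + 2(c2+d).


b0 = 2*(315 + 208) + 2*(386 + 208) = 2234 mm
Vc = 0.33 * sqrt(35) * 2234 * 208 / 1000
= 907.18 kN

907.18


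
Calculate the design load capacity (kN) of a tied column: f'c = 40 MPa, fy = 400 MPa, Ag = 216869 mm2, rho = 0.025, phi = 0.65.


Ast = rho * Ag = 0.025 * 216869 = 5421.725 mm2
phi*Pn = 0.65 * 0.80 * (0.85 * 40 * (216869 - 5421.725) + 400 * 5421.725) / 1000
= 4866.11 kN

4866.11


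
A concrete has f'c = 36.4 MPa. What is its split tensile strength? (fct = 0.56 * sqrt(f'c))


fct = 0.56 * sqrt(36.4)
= 0.56 * 6.033
= 3.379 MPa

3.379


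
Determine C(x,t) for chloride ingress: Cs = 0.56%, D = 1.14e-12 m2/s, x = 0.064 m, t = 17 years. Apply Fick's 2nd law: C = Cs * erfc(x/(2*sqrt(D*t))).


t_seconds = 17 * 365.25 * 24 * 3600 = 536479200.0 s
arg = 0.064 / (2 * sqrt(1.14e-12 * 536479200.0))
= 1.294
erfc(1.294) = 0.0673
C = 0.56 * 0.0673 = 0.0377%

0.0377


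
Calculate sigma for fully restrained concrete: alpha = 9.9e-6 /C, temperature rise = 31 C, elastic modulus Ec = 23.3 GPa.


sigma = alpha * dT * Ec
= 9.9e-6 * 31 * 23.3 * 1000
= 7.151 MPa

7.151


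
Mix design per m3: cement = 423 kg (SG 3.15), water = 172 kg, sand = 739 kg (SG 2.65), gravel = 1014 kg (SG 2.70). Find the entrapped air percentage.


Vol cement = 423 / (3.15 * 1000) = 0.134286 m3
Vol water = 172 / 1000 = 0.172 m3
Vol sand = 739 / (2.65 * 1000) = 0.278868 m3
Vol gravel = 1014 / (2.70 * 1000) = 0.375556 m3
Total solid + water volume = 0.960709 m3
Air = (1 - 0.960709) * 100 = 3.93%

3.93


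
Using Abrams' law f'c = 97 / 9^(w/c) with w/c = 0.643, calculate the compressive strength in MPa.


f'c = 97 / 9^0.643
= 97 / 4.108
= 23.62 MPa

23.62


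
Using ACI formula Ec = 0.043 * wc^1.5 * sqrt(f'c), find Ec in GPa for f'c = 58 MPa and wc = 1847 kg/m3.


Ec = 0.043 * 1847^1.5 * sqrt(58) / 1000
= 25.99 GPa

25.99


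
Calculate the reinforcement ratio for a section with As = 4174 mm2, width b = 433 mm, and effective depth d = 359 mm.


rho = As / (b * d)
= 4174 / (433 * 359)
= 0.0269

0.0269


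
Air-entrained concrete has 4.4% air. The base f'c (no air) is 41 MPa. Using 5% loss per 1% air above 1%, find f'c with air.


Strength loss = (4.4 - 1) * 5 = 17.0%
f'c = 41 * (1 - 17.0/100)
= 34.03 MPa

34.03


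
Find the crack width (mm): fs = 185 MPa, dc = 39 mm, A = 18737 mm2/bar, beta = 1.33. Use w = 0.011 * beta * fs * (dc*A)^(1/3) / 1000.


w = 0.011 * beta * fs * (dc * A)^(1/3) / 1000
= 0.011 * 1.33 * 185 * (39 * 18737)^(1/3) / 1000
= 0.244 mm

0.244


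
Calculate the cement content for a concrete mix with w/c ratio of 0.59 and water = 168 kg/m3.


Cement = water / (w/c)
= 168 / 0.59
= 284.7 kg/m3

284.7


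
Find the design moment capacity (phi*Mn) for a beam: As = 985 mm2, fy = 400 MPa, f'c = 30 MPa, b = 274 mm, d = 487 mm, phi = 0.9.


a = As * fy / (0.85 * f'c * b)
= 985 * 400 / (0.85 * 30 * 274)
= 56.3904 mm
Mn = As * fy * (d - a/2) / 10^6
= 180.7691 kN-m
phi*Mn = 0.9 * 180.7691 = 162.69 kN-m

162.69


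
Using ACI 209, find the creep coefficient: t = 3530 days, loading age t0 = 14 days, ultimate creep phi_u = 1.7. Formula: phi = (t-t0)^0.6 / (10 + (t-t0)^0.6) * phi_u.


dt = 3530 - 14 = 3516
phi = 3516^0.6 / (10 + 3516^0.6) * 1.7
= 1.582

1.582


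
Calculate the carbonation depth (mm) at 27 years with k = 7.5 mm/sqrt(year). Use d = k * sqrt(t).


depth = k * sqrt(t)
= 7.5 * sqrt(27)
= 38.97 mm

38.97


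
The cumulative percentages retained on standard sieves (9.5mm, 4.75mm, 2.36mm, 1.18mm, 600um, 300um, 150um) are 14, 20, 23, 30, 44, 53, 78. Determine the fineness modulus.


FM = sum(cumulative % retained) / 100
= 262 / 100
= 2.62

2.62


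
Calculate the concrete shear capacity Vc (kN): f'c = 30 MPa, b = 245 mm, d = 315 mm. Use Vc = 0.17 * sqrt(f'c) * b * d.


Vc = 0.17 * sqrt(30) * 245 * 315 / 1000
= 71.86 kN

71.86


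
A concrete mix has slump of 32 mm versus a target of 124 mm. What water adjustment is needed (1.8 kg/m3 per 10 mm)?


Difference = 124 - 32 = 92 mm
Water adjustment = 92 * 1.8 / 10 = 16.6 kg/m3

16.6


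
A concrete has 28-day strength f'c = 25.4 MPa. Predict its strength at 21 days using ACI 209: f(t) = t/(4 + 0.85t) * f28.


f(21) = 21 / (4 + 0.85 * 21) * 25.4
= 21 / 21.85 * 25.4
= 24.41 MPa

24.41


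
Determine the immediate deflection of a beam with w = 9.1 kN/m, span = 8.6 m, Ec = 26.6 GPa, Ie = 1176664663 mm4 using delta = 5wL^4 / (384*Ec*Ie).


Convert: L = 8.6 m = 8600 mm, Ec = 26.6 GPa = 26600 MPa
delta = 5 * 9.1 * 8600^4 / (384 * 26600 * 1176664663)
= 20.71 mm

20.71


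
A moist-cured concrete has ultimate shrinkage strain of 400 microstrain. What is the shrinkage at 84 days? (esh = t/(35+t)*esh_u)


esh(84) = 84 / (35 + 84) * 400
= 84 / 119 * 400
= 282.4 microstrain

282.4


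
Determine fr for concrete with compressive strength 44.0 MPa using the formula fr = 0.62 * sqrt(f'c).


fr = 0.62 * sqrt(44.0)
= 4.113 MPa

4.113


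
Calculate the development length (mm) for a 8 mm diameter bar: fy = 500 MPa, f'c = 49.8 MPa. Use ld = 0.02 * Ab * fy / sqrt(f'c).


Ab = pi * 8^2 / 4 = 50.265 mm2
ld = 0.02 * 50.265 * 500 / sqrt(49.8)
= 71.2 mm

71.2


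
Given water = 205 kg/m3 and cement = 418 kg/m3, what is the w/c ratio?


w/c = water / cement
w/c = 205 / 418 = 0.49

0.49


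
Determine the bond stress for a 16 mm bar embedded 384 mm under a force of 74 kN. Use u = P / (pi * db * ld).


u = P / (pi * db * ld)
= 74 * 1000 / (pi * 16 * 384)
= 3.834 MPa

3.834


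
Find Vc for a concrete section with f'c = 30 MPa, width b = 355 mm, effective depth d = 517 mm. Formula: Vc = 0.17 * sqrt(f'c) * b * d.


Vc = 0.17 * sqrt(30) * 355 * 517 / 1000
= 170.89 kN

170.89


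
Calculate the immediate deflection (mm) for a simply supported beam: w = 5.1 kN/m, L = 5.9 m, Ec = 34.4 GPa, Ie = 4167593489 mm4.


Convert: L = 5.9 m = 5900 mm, Ec = 34.4 GPa = 34400 MPa
delta = 5 * 5.1 * 5900^4 / (384 * 34400 * 4167593489)
= 0.56 mm

0.56


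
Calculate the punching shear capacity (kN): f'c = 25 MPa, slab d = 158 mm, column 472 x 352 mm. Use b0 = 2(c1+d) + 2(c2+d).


b0 = 2*(472 + 158) + 2*(352 + 158) = 2280 mm
Vc = 0.33 * sqrt(25) * 2280 * 158 / 1000
= 594.4 kN

594.4


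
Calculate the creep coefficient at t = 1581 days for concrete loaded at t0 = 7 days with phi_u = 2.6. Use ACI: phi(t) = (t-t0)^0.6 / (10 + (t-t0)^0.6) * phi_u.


dt = 1581 - 7 = 1574
phi = 1574^0.6 / (10 + 1574^0.6) * 2.6
= 2.32

2.32


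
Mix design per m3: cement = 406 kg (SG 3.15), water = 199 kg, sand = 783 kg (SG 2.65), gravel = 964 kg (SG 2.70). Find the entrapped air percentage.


Vol cement = 406 / (3.15 * 1000) = 0.128889 m3
Vol water = 199 / 1000 = 0.199 m3
Vol sand = 783 / (2.65 * 1000) = 0.295472 m3
Vol gravel = 964 / (2.70 * 1000) = 0.357037 m3
Total solid + water volume = 0.980398 m3
Air = (1 - 0.980398) * 100 = 1.96%

1.96


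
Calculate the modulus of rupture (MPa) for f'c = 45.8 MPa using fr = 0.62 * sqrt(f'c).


fr = 0.62 * sqrt(45.8)
= 4.196 MPa

4.196


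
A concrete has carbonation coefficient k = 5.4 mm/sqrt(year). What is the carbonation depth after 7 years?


depth = k * sqrt(t)
= 5.4 * sqrt(7)
= 14.29 mm

14.29


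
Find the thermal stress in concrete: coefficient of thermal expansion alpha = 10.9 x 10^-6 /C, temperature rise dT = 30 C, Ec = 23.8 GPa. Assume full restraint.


sigma = alpha * dT * Ec
= 10.9e-6 * 30 * 23.8 * 1000
= 7.783 MPa

7.783


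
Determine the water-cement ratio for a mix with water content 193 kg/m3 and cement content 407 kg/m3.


w/c = water / cement
w/c = 193 / 407 = 0.474

0.474


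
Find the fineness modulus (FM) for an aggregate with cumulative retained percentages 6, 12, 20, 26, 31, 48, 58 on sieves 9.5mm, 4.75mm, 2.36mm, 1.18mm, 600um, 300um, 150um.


FM = sum(cumulative % retained) / 100
= 201 / 100
= 2.01

2.01


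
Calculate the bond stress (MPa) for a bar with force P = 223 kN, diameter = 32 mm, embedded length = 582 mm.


u = P / (pi * db * ld)
= 223 * 1000 / (pi * 32 * 582)
= 3.811 MPa

3.811


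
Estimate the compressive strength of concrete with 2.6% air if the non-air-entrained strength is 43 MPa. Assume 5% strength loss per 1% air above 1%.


Strength loss = (2.6 - 1) * 5 = 8.0%
f'c = 43 * (1 - 8.0/100)
= 39.56 MPa

39.56


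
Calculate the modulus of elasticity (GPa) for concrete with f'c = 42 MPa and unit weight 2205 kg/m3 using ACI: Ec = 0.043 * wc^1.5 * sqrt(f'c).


Ec = 0.043 * 2205^1.5 * sqrt(42) / 1000
= 28.85 GPa

28.85


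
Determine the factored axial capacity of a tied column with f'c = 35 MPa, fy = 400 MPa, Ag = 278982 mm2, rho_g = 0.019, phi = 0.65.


Ast = rho * Ag = 0.019 * 278982 = 5300.658 mm2
phi*Pn = 0.65 * 0.80 * (0.85 * 35 * (278982 - 5300.658) + 400 * 5300.658) / 1000
= 5336.39 kN

5336.39


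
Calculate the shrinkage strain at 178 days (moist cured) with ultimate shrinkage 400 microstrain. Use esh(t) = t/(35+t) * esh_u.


esh(178) = 178 / (35 + 178) * 400
= 178 / 213 * 400
= 334.3 microstrain

334.3


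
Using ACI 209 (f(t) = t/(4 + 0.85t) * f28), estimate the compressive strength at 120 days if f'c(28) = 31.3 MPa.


f(120) = 120 / (4 + 0.85 * 120) * 31.3
= 120 / 106.0 * 31.3
= 35.43 MPa

35.43


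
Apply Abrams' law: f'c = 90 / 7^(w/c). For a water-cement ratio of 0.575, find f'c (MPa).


f'c = 90 / 7^0.575
= 90 / 3.061
= 29.4 MPa

29.4


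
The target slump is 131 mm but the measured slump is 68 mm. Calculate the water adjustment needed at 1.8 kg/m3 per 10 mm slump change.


Difference = 131 - 68 = 63 mm
Water adjustment = 63 * 1.8 / 10 = 11.3 kg/m3

11.3
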